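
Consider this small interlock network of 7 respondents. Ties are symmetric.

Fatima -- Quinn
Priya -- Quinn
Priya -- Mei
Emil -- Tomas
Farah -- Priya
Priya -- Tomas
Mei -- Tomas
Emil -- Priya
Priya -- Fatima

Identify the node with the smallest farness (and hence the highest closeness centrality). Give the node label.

Priya

Farness (sum of distances to all others) for each node — Emil:10, Farah:11, Fatima:10, Mei:10, Priya:6, Quinn:10, Tomas:9.
The smallest farness is 6, for Priya, so Priya has the highest closeness.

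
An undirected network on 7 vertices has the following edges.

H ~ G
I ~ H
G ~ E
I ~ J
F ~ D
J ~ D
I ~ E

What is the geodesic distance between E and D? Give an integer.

One shortest route is E – I – J – D, which uses 3 edges, and at distance 2 from E we only reach {H, J}, which does not include D. So d(E,D) = 3.

3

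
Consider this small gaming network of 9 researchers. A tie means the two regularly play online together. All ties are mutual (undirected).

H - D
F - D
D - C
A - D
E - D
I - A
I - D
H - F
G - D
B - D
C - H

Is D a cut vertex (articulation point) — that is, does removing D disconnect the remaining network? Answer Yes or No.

Yes

Removing D leaves {B} with no path to {E}, so the network splits into 5 components. D is a cut vertex.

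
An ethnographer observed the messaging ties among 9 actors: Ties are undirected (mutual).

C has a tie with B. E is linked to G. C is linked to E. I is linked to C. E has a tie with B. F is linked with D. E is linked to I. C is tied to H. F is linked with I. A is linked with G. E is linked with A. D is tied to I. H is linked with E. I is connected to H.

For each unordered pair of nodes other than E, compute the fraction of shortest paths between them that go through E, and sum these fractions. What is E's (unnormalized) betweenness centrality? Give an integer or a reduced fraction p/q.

14

Pairs whose geodesics pass through E — A–H: 1; A–F: 1; A–I: 1; A–D: 1; A–B: 1; A–C: 1; G–H: 1; G–F: 1; G–I: 1; G–D: 1; G–B: 1; G–C: 1; H–B: 1/2; F–B: 1/2 … (+2 more pairs).
All other pairs contribute 0.
Summing the contributions gives betweenness(E) = 14.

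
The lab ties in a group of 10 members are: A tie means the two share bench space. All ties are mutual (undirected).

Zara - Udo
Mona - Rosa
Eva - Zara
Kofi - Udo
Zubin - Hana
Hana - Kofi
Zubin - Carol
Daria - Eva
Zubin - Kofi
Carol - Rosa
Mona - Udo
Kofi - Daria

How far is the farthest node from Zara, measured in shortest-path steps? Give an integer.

Distances from Zara: Carol:4, Daria:2, Eva:1, Hana:3, Kofi:2, Mona:2, Rosa:3, Udo:1, Zubin:3.
The largest is 4 (to Carol), so the eccentricity of Zara is 4.

4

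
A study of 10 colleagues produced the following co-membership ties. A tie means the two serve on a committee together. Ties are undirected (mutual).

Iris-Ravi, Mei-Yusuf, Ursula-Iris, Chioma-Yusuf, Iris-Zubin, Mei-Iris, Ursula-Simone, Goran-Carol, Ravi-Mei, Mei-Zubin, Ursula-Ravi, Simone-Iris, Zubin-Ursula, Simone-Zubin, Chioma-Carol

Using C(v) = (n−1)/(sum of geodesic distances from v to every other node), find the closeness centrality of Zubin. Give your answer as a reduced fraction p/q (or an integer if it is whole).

9/20

Distances from Zubin: Carol:4, Chioma:3, Goran:5, Iris:1, Mei:1, Ravi:2, Simone:1, Ursula:1, Yusuf:2. Sum = 20.
n = 10, so closeness = 9/20.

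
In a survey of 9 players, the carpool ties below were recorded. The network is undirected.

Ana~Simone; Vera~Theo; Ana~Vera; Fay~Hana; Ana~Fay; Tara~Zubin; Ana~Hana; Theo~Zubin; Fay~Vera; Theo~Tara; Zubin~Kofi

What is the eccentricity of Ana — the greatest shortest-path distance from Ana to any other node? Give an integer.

Distances from Ana: Fay:1, Hana:1, Kofi:4, Simone:1, Tara:3, Theo:2, Vera:1, Zubin:3.
The largest is 4 (to Kofi), so the eccentricity of Ana is 4.

4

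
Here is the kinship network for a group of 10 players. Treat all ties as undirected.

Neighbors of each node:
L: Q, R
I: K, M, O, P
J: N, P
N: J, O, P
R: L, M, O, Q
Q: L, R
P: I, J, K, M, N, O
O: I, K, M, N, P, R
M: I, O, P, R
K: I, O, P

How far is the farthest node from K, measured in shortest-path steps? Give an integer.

Distances from K: I:1, J:2, L:3, M:2, N:2, O:1, P:1, Q:3, R:2.
The largest is 3 (to Q and L), so the eccentricity of K is 3.

3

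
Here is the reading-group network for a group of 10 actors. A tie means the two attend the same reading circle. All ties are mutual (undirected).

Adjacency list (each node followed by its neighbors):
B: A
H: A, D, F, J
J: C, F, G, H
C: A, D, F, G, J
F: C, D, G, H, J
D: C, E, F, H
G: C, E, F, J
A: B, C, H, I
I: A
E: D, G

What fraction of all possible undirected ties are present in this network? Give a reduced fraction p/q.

There are 17 edges and 10 nodes, so the maximum possible is C(10,2) = 45.
Density = 17/45.

17/45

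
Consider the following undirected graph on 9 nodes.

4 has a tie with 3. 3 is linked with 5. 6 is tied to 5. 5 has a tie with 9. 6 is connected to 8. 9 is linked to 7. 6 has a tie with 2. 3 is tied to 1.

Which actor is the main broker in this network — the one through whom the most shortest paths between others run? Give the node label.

Unnormalized betweenness of each node: 1:0, 2:0, 3:13, 4:0, 5:21, 6:13, 7:0, 8:0, 9:7.
5 has the largest value, 21, making it the main broker — the node through which the most shortest paths run.

5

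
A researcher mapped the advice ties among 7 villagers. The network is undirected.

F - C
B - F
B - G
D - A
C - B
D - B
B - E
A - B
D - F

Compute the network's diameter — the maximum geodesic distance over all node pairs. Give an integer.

2

Eccentricity of each node (its greatest distance to any other): A:2, B:1, C:2, D:2, E:2, F:2, G:2.
The maximum eccentricity is 2, realized for instance by the pair F–A via F – B – A. So the diameter is 2.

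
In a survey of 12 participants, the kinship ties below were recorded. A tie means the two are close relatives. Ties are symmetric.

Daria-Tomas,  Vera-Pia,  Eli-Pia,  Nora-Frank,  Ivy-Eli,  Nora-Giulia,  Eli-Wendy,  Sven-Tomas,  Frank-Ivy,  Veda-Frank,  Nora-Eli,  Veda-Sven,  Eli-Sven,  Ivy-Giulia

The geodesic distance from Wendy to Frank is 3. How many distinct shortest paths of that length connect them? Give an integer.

The shortest distance is 3. The length-3 paths are: Wendy–Eli–Nora–Frank; Wendy–Eli–Ivy–Frank.
That gives 2 distinct shortest paths.

2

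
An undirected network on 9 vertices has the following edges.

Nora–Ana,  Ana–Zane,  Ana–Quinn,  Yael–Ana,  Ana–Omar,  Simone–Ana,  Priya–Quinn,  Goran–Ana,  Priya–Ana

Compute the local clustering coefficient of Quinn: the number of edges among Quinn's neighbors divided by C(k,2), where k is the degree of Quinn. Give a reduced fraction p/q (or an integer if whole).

1

Quinn's neighbors: Ana and Priya (k = 2).
Possible neighbor pairs: C(2,2) = 1. Edges among them: Ana–Priya → e = 1.
Clustering(Quinn) = 1/1.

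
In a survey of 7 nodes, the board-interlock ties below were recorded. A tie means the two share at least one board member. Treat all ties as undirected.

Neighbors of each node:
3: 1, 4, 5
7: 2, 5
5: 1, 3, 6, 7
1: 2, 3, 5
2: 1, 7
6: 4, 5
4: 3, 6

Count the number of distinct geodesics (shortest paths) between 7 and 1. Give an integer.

2

The shortest distance is 2. The length-2 paths are: 7–5–1; 7–2–1.
That gives 2 distinct shortest paths.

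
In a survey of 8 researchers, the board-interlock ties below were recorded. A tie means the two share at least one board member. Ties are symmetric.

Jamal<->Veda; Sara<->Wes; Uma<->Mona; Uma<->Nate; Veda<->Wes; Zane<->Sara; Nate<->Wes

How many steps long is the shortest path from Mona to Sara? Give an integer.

One shortest route is Mona – Uma – Nate – Wes – Sara, which uses 4 edges, and at distance 3 from Mona we only reach {Wes}, which does not include Sara. So d(Mona,Sara) = 4.

4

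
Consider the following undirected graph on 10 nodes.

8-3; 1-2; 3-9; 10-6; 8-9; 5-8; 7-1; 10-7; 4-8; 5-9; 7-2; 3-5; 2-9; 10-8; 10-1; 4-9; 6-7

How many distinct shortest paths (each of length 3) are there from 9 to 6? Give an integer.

The shortest distance is 3. The length-3 paths are: 9–8–10–6; 9–2–7–6.
That gives 2 distinct shortest paths.

2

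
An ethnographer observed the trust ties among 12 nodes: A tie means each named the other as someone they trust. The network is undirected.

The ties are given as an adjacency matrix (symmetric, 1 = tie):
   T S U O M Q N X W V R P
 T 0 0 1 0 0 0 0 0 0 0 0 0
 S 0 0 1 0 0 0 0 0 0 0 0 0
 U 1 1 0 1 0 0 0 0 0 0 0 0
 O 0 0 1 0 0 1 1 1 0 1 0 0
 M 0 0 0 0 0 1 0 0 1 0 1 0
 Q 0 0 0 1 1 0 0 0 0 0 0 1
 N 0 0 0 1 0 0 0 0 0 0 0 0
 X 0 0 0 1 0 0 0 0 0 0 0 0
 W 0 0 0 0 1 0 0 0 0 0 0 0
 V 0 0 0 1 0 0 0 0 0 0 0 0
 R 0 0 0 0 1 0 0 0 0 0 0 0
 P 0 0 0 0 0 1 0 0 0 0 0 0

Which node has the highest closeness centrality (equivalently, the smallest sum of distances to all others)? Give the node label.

Farness (sum of distances to all others) for each node — M:27, N:29, O:19, P:31, Q:21, R:37, S:35, T:35, U:25, V:29, W:37, X:29.
The smallest farness is 19, for O, so O has the highest closeness.

O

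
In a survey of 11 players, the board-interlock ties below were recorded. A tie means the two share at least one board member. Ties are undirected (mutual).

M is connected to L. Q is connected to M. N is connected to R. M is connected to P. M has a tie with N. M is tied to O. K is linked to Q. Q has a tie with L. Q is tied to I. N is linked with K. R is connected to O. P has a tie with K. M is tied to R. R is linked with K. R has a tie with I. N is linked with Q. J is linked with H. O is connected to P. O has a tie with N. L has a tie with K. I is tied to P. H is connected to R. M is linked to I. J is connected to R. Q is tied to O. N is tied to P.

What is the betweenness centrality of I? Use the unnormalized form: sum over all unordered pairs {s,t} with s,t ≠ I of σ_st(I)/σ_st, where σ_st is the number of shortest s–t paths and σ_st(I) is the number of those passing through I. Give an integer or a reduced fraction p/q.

7/5

Pairs whose geodesics pass through I — H–P: 1/5; H–Q: 1/5; J–P: 1/5; J–Q: 1/5; P–Q: 1/5; P–R: 1/5; Q–R: 1/5.
All other pairs contribute 0.
Summing the contributions gives betweenness(I) = 7/5.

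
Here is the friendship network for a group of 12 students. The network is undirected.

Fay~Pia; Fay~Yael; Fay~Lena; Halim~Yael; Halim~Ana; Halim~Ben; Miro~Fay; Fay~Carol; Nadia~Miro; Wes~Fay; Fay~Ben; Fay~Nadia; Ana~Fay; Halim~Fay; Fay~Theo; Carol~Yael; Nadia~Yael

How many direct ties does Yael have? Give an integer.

4

Yael is directly tied to Carol, Fay, Halim, and Nadia. That is 4 neighbors, so the degree of Yael is 4.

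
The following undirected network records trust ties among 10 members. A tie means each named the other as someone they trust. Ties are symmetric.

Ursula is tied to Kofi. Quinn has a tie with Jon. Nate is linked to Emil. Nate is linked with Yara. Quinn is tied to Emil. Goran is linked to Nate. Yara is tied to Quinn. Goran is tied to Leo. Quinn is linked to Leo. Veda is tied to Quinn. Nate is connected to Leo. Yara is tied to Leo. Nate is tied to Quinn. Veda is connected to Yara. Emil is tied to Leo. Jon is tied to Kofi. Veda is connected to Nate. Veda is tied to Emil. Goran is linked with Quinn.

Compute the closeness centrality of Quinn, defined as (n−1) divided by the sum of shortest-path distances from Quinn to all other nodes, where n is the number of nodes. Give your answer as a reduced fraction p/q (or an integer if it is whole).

Distances from Quinn: Emil:1, Goran:1, Jon:1, Kofi:2, Leo:1, Nate:1, Ursula:3, Veda:1, Yara:1. Sum = 12.
n = 10, so closeness = 9/12 = 3/4.

3/4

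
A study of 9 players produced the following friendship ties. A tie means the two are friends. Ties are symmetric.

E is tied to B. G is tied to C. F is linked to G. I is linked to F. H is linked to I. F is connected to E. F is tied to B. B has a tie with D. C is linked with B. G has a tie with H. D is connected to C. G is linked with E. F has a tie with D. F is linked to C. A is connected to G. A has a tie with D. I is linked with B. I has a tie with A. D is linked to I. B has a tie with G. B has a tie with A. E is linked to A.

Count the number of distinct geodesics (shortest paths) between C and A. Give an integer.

3

The shortest distance is 2. The length-2 paths are: C–B–A; C–G–A; C–D–A.
That gives 3 distinct shortest paths.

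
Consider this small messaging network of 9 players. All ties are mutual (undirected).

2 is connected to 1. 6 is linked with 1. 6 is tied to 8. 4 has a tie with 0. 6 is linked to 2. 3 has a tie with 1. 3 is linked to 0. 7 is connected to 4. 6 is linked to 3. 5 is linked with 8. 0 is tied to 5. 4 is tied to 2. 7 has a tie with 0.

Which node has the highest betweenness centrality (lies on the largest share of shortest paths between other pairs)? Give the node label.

Unnormalized betweenness of each node: 0:17/2, 1:1/2, 2:7/2, 3:7/2, 4:7/2, 5:5/2, 6:5, 7:0, 8:2.
0 has the largest value, 17/2, making it the main broker — the node through which the most shortest paths run.

0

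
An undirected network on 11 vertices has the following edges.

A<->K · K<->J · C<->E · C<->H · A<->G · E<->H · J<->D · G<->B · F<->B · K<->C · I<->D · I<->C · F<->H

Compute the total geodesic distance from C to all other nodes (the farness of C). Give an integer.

18

Distances from C: A:2, B:3, D:2, E:1, F:2, G:3, H:1, I:1, J:2, K:1.
Sum = 2 + 3 + 2 + 1 + 2 + 3 + 1 + 1 + 2 + 1 = 18.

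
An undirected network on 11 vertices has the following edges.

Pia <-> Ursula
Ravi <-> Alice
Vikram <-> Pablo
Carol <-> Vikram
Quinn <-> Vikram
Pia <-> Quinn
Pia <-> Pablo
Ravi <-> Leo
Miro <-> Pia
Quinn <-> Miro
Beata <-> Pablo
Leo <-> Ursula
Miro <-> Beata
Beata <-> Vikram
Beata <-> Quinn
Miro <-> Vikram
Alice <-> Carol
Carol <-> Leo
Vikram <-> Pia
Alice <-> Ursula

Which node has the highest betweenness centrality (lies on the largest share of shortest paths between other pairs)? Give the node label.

Vikram

Unnormalized betweenness of each node: Alice:9/2, Beata:2/3, Carol:65/6, Leo:9/2, Miro:1/2, Pablo:1/2, Pia:61/6, Quinn:1/2, Ravi:1/3, Ursula:47/6, Vikram:41/3.
Vikram has the largest value, 41/3, making it the main broker — the node through which the most shortest paths run.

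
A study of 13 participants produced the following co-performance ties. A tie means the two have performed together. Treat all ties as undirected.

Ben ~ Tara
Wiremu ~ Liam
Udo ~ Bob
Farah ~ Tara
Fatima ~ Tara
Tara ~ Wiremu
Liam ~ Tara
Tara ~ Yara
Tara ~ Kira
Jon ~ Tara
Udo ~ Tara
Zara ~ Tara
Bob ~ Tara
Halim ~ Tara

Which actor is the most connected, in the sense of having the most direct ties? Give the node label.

Tara

Degrees — Ben:1, Bob:2, Farah:1, Fatima:1, Halim:1, Jon:1, Kira:1, Liam:2, Tara:12, Udo:2, Wiremu:2, Yara:1, Zara:1.
The maximum is 12, attained only by Tara.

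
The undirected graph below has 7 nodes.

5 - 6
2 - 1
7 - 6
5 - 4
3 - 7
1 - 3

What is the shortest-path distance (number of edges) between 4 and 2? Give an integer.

One shortest route is 4 – 5 – 6 – 7 – 3 – 1 – 2, which uses 6 edges, and at distance 5 from 4 we only reach {1}, which does not include 2. So d(4,2) = 6.

6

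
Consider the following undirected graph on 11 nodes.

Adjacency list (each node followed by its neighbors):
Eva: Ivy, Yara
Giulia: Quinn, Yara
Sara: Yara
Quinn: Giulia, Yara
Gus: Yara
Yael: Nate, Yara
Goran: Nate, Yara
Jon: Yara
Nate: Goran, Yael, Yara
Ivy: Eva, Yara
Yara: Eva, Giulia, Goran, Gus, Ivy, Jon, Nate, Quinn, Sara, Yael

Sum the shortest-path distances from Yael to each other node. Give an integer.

Distances from Yael: Eva:2, Giulia:2, Goran:2, Gus:2, Ivy:2, Jon:2, Nate:1, Quinn:2, Sara:2, Yara:1.
Sum = 2 + 2 + 2 + 2 + 2 + 2 + 1 + 2 + 2 + 1 = 18.

18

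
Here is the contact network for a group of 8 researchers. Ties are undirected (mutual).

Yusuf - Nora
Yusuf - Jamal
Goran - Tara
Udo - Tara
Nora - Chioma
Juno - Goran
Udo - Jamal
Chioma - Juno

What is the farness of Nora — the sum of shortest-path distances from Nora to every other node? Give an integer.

16

Distances from Nora: Chioma:1, Goran:3, Jamal:2, Juno:2, Tara:4, Udo:3, Yusuf:1.
Sum = 1 + 3 + 2 + 2 + 4 + 3 + 1 = 16.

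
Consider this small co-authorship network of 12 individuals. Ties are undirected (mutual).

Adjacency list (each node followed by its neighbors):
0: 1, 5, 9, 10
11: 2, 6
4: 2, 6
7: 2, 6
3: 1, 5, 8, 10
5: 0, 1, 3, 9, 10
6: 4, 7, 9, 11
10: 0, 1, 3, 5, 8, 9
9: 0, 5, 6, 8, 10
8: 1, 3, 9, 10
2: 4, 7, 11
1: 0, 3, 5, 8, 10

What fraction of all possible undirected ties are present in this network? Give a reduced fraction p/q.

There are 23 edges and 12 nodes, so the maximum possible is C(12,2) = 66.
Density = 23/66.

23/66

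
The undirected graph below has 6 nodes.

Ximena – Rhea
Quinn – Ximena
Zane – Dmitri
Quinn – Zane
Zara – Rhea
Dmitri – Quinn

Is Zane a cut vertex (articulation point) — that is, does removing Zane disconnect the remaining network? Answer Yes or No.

Even without Zane, every remaining node can still reach every other (the residual graph is connected), so Zane is not a cut vertex.

No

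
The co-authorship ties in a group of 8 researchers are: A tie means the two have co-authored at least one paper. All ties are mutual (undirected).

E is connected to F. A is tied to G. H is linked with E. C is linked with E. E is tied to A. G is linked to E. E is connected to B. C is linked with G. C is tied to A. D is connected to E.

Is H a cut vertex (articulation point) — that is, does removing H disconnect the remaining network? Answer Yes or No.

No

Even without H, every remaining node can still reach every other (the residual graph is connected), so H is not a cut vertex.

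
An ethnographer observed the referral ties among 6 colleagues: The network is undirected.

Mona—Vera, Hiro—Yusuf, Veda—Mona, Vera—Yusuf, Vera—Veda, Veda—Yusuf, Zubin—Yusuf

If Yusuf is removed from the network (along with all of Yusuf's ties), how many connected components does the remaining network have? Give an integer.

3

Without Yusuf, the remaining ties split the others into: {Zubin}; {Hiro}; {Mona, Veda, Vera}.
That's 3 separate components.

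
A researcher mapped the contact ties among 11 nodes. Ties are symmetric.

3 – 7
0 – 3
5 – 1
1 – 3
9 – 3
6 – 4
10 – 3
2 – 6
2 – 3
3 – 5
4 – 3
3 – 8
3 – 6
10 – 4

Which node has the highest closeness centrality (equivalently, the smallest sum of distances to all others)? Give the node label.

3

Farness (sum of distances to all others) for each node — 0:19, 1:18, 2:18, 3:10, 4:17, 5:18, 6:17, 7:19, 8:19, 9:19, 10:18.
The smallest farness is 10, for 3, so 3 has the highest closeness.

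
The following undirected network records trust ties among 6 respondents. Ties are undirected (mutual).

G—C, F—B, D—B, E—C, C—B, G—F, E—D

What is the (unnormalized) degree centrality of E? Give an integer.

2

E is directly tied to C and D. That is 2 neighbors, so the degree of E is 2.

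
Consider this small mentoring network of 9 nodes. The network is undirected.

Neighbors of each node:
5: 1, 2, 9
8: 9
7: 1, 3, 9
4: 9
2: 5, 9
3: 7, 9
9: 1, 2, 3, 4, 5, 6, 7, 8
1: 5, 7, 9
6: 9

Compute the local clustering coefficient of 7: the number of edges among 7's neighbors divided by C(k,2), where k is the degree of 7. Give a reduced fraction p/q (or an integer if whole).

7's neighbors: 1, 3, and 9 (k = 3).
Possible neighbor pairs: C(3,2) = 3. Edges among them: 1–9, 3–9 → e = 2.
Clustering(7) = 2/3.

2/3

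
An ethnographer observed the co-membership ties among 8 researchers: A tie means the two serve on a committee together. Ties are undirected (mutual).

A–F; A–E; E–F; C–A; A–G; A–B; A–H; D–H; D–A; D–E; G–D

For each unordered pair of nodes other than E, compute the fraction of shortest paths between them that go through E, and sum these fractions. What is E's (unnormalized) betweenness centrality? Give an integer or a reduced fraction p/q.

Pairs whose geodesics pass through E — D–F: 1/2.
All other pairs contribute 0.
Summing the contributions gives betweenness(E) = 1/2.

1/2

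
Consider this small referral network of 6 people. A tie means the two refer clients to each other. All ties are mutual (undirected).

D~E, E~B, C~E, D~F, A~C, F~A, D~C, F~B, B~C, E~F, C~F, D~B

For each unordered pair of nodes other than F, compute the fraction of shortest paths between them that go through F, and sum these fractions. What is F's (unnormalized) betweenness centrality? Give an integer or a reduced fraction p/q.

3/2

Pairs whose geodesics pass through F — D–A: 1/2; A–E: 1/2; A–B: 1/2.
All other pairs contribute 0.
Summing the contributions gives betweenness(F) = 3/2.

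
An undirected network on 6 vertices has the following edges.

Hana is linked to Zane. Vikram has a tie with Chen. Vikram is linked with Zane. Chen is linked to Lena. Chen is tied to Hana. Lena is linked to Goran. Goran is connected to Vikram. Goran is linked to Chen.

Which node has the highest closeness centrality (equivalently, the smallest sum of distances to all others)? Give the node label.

Farness (sum of distances to all others) for each node — Chen:6, Goran:7, Hana:8, Lena:9, Vikram:7, Zane:9.
The smallest farness is 6, for Chen, so Chen has the highest closeness.

Chen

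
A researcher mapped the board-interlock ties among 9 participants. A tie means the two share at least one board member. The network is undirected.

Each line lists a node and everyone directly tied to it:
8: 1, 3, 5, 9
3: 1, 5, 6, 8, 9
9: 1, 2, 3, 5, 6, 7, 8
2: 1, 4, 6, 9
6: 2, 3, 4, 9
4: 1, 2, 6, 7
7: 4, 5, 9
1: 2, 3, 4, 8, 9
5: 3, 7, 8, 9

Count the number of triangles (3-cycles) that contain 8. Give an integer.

8's neighbors: 1, 3, 5, and 9.
Neighbor pairs that are themselves tied: 8–1–3; 8–1–9; 8–3–5; 8–3–9; 8–5–9. Each forms one triangle with 8, for 5 in total.

5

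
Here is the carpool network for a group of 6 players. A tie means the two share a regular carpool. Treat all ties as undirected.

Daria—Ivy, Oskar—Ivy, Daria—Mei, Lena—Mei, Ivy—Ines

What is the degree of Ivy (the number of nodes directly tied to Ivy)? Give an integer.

Ivy is directly tied to Daria, Ines, and Oskar. That is 3 neighbors, so the degree of Ivy is 3.

3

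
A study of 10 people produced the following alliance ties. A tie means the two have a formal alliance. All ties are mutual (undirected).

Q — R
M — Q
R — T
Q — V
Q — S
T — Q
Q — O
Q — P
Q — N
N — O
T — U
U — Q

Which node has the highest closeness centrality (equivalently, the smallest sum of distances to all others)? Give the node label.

Q

Farness (sum of distances to all others) for each node — M:17, N:16, O:16, P:17, Q:9, R:16, S:17, T:15, U:16, V:17.
The smallest farness is 9, for Q, so Q has the highest closeness.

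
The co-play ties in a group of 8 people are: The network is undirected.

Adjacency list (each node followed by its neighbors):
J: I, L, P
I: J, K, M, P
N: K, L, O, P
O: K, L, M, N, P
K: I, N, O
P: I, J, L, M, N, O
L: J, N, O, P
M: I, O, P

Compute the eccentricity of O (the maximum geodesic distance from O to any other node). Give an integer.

2

Distances from O: I:2, J:2, K:1, L:1, M:1, N:1, P:1.
The largest is 2 (to J and I), so the eccentricity of O is 2.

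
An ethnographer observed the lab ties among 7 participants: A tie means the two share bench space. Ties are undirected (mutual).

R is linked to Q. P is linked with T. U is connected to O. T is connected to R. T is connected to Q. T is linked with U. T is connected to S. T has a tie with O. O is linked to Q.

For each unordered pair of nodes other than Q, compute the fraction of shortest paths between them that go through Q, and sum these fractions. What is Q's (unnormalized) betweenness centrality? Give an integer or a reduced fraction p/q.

Pairs whose geodesics pass through Q — O–R: 1/2.
All other pairs contribute 0.
Summing the contributions gives betweenness(Q) = 1/2.

1/2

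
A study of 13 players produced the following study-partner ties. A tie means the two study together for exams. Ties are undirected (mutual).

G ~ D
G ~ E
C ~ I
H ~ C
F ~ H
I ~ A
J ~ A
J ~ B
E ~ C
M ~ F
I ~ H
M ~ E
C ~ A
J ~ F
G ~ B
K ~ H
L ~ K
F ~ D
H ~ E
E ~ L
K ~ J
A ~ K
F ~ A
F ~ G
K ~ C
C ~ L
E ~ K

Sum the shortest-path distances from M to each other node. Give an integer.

Distances from M: A:2, B:3, C:2, D:2, E:1, F:1, G:2, H:2, I:3, J:2, K:2, L:2.
Sum = 2 + 3 + 2 + 2 + 1 + 1 + 2 + 2 + 3 + 2 + 2 + 2 = 24.

24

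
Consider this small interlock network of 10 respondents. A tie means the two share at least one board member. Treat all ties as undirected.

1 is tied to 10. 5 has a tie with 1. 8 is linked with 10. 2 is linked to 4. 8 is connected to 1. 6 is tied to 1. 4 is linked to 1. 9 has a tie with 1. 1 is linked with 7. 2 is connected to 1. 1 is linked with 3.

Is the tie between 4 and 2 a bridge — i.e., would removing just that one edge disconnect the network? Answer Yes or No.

Even without that edge, 4 still reaches 2 via 4 – 1 – 2, so the network stays connected. Not a bridge.

No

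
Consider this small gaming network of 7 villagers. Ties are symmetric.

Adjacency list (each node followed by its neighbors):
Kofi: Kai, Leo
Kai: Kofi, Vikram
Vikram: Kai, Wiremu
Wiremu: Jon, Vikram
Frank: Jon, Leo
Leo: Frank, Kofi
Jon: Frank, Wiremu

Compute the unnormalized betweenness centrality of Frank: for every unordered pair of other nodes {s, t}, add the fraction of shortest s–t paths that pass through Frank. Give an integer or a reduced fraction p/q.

Pairs whose geodesics pass through Frank — Kofi–Jon: 1; Leo–Jon: 1; Leo–Wiremu: 1.
All other pairs contribute 0.
Summing the contributions gives betweenness(Frank) = 3.

3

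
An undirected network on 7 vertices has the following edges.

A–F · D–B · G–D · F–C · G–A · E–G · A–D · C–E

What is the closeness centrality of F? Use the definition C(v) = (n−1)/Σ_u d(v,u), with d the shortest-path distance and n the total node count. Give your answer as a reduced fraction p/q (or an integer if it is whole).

Distances from F: A:1, B:3, C:1, D:2, E:2, G:2. Sum = 11.
n = 7, so closeness = 6/11.

6/11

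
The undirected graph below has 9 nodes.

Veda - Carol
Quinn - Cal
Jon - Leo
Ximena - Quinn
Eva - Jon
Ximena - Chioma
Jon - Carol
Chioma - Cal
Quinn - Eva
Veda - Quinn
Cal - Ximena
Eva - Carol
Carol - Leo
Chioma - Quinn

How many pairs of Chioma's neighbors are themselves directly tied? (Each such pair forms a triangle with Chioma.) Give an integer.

3

Chioma's neighbors: Cal, Quinn, and Ximena.
Neighbor pairs that are themselves tied: Chioma–Cal–Quinn; Chioma–Cal–Ximena; Chioma–Quinn–Ximena. Each forms one triangle with Chioma, for 3 in total.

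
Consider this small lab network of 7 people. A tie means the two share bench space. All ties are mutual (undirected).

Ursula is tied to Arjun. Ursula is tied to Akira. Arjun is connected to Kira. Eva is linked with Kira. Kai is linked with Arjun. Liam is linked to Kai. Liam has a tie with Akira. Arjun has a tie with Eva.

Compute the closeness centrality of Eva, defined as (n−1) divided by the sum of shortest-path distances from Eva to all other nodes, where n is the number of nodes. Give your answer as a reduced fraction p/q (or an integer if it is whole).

Distances from Eva: Akira:3, Arjun:1, Kai:2, Kira:1, Liam:3, Ursula:2. Sum = 12.
n = 7, so closeness = 6/12 = 1/2.

1/2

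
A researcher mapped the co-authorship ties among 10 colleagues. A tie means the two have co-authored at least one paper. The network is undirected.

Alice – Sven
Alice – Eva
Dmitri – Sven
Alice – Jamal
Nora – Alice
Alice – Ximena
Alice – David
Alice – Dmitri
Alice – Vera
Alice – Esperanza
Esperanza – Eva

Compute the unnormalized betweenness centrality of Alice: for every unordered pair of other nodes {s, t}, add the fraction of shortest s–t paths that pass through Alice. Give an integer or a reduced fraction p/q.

Pairs whose geodesics pass through Alice — Jamal–Vera: 1; Jamal–Esperanza: 1; Jamal–Eva: 1; Jamal–Sven: 1; Jamal–Nora: 1; Jamal–Ximena: 1; Jamal–Dmitri: 1; Jamal–David: 1; Vera–Esperanza: 1; Vera–Eva: 1; Vera–Sven: 1; Vera–Nora: 1; Vera–Ximena: 1; Vera–Dmitri: 1 … (+20 more pairs).
All other pairs contribute 0.
Summing the contributions gives betweenness(Alice) = 34.

34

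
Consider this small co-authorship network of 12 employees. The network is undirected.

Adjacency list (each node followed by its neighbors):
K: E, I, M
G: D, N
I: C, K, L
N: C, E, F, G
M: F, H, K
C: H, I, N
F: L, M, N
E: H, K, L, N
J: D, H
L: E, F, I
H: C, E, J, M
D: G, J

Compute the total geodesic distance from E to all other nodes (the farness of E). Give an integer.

19

Distances from E: C:2, D:3, F:2, G:2, H:1, I:2, J:2, K:1, L:1, M:2, N:1.
Sum = 2 + 3 + 2 + 2 + 1 + 2 + 2 + 1 + 1 + 2 + 1 = 19.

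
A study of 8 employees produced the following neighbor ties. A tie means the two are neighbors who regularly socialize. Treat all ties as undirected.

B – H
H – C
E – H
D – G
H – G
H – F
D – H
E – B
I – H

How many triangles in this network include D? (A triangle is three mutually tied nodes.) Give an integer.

1

D's neighbors: G and H.
Neighbor pairs that are themselves tied: D–G–H. Each forms one triangle with D, for 1 in total.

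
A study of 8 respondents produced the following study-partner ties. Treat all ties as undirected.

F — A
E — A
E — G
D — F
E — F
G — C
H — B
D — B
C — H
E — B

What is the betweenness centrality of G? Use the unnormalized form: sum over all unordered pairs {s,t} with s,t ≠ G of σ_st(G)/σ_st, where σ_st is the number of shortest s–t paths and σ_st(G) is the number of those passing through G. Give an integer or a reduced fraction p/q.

Pairs whose geodesics pass through G — E–C: 1; A–C: 1; F–C: 1.
All other pairs contribute 0.
Summing the contributions gives betweenness(G) = 3.

3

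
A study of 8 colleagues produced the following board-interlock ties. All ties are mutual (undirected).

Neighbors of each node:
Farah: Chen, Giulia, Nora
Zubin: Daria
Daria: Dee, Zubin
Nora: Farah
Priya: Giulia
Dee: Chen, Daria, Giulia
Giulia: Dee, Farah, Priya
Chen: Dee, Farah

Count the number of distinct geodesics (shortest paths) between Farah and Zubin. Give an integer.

2

The shortest distance is 4. The length-4 paths are: Farah–Giulia–Dee–Daria–Zubin; Farah–Chen–Dee–Daria–Zubin.
That gives 2 distinct shortest paths.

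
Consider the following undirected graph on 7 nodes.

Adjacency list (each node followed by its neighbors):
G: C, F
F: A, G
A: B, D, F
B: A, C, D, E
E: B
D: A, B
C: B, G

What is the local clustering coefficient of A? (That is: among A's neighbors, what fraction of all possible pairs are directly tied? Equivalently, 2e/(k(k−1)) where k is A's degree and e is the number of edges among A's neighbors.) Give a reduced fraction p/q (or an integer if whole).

A's neighbors: B, D, and F (k = 3).
Possible neighbor pairs: C(3,2) = 3. Edges among them: B–D → e = 1.
Clustering(A) = 1/3.

1/3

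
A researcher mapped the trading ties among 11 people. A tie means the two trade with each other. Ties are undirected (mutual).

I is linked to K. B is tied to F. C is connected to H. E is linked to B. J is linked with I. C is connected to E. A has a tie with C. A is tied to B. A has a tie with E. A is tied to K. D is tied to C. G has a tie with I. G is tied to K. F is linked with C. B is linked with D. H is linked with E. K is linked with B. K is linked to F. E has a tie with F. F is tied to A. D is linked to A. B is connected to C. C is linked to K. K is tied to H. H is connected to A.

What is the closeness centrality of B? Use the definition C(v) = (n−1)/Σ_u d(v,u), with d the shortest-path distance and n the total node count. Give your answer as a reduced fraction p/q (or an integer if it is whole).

Distances from B: A:1, C:1, D:1, E:1, F:1, G:2, H:2, I:2, J:3, K:1. Sum = 15.
n = 11, so closeness = 10/15 = 2/3.

2/3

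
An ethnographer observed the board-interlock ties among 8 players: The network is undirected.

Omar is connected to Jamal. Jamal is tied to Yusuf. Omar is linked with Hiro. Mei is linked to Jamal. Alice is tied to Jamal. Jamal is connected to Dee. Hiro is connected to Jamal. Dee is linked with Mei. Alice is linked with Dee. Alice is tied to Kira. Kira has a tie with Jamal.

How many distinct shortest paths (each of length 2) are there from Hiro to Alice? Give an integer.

The shortest distance is 2, and the only length-2 path is Hiro–Jamal–Alice. So there is exactly 1 shortest path.

1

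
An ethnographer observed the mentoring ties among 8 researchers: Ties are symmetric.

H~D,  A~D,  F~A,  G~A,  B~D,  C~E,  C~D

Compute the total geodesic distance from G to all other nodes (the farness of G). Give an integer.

18

Distances from G: A:1, B:3, C:3, D:2, E:4, F:2, H:3.
Sum = 1 + 3 + 3 + 2 + 4 + 2 + 3 = 18.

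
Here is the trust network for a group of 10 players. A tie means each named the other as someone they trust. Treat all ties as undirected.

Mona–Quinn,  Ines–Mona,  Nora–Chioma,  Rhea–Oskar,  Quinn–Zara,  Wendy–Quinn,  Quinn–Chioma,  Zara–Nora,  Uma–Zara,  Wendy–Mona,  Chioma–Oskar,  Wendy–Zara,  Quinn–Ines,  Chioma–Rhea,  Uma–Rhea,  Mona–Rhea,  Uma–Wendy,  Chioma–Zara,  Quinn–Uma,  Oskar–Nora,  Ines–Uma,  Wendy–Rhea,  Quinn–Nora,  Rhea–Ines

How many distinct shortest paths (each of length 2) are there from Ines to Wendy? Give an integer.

The shortest distance is 2. The length-2 paths are: Ines–Uma–Wendy; Ines–Quinn–Wendy; Ines–Mona–Wendy; Ines–Rhea–Wendy.
That gives 4 distinct shortest paths.

4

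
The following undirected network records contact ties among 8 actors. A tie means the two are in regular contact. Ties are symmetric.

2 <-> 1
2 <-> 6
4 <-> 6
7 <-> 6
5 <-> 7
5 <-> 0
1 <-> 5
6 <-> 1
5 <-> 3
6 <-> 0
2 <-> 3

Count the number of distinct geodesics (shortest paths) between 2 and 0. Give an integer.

1

The shortest distance is 2, and the only length-2 path is 2–6–0. So there is exactly 1 shortest path.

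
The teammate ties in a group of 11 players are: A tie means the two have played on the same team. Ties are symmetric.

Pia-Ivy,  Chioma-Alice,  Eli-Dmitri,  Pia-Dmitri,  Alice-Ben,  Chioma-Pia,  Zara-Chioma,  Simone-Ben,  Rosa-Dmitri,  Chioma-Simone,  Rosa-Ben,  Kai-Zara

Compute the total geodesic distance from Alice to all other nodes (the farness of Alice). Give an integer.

Distances from Alice: Ben:1, Chioma:1, Dmitri:3, Eli:4, Ivy:3, Kai:3, Pia:2, Rosa:2, Simone:2, Zara:2.
Sum = 1 + 1 + 3 + 4 + 3 + 3 + 2 + 2 + 2 + 2 = 23.

23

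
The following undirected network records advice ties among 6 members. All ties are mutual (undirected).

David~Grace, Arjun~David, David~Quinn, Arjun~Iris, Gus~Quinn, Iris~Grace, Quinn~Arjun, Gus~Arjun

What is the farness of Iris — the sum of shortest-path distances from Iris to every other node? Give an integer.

8

Distances from Iris: Arjun:1, David:2, Grace:1, Gus:2, Quinn:2.
Sum = 1 + 2 + 1 + 2 + 2 = 8.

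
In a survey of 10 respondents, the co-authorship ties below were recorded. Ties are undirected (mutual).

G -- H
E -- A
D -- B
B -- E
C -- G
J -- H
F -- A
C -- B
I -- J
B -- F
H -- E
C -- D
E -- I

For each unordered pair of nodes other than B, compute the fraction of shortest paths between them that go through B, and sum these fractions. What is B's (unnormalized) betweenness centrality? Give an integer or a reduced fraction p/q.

73/6

Pairs whose geodesics pass through B — D–F: 1; D–A: 2/2; D–E: 1; D–I: 1; D–J: 2/3; D–H: 1/2; F–E: 1/2; F–I: 1/2; F–J: 2/4; F–H: 1/2; F–G: 1; F–C: 1; A–C: 2/2; E–C: 1 … (+1 more pairs).
All other pairs contribute 0.
Summing the contributions gives betweenness(B) = 73/6.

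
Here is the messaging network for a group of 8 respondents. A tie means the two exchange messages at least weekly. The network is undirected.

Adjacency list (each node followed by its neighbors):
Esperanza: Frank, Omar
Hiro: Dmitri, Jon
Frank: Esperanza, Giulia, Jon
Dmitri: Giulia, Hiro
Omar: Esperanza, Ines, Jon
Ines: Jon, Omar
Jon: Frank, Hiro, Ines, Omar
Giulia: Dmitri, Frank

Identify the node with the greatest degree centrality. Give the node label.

Jon

Degrees — Dmitri:2, Esperanza:2, Frank:3, Giulia:2, Hiro:2, Ines:2, Jon:4, Omar:3.
The maximum is 4, attained only by Jon.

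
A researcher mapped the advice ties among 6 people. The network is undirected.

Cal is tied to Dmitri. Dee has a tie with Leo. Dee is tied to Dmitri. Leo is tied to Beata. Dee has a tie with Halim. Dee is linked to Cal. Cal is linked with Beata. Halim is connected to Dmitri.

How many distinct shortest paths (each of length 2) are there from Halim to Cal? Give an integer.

The shortest distance is 2. The length-2 paths are: Halim–Dmitri–Cal; Halim–Dee–Cal.
That gives 2 distinct shortest paths.

2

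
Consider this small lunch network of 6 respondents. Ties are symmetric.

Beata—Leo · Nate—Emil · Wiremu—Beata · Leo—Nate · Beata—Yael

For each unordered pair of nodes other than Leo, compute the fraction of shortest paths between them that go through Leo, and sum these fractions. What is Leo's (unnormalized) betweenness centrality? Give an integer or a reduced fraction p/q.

6

Pairs whose geodesics pass through Leo — Wiremu–Nate: 1; Wiremu–Emil: 1; Nate–Yael: 1; Nate–Beata: 1; Yael–Emil: 1; Beata–Emil: 1.
All other pairs contribute 0.
Summing the contributions gives betweenness(Leo) = 6.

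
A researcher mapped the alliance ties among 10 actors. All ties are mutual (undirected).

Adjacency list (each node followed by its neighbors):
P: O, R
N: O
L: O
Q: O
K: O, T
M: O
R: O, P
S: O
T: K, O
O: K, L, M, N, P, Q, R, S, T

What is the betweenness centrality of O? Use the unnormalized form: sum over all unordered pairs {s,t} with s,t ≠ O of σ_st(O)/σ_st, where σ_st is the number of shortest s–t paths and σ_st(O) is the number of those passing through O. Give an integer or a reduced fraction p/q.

34

Pairs whose geodesics pass through O — N–S: 1; N–R: 1; N–P: 1; N–T: 1; N–K: 1; N–M: 1; N–Q: 1; N–L: 1; S–R: 1; S–P: 1; S–T: 1; S–K: 1; S–M: 1; S–Q: 1 … (+20 more pairs).
All other pairs contribute 0.
Summing the contributions gives betweenness(O) = 34.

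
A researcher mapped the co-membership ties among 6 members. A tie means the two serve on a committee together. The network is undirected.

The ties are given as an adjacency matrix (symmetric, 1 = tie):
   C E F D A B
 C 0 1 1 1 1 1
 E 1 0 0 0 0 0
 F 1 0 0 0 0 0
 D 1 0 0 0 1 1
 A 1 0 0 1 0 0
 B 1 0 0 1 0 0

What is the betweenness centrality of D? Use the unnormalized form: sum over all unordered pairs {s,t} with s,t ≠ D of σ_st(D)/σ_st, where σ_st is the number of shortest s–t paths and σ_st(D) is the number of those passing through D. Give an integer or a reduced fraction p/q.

Pairs whose geodesics pass through D — A–B: 1/2.
All other pairs contribute 0.
Summing the contributions gives betweenness(D) = 1/2.

1/2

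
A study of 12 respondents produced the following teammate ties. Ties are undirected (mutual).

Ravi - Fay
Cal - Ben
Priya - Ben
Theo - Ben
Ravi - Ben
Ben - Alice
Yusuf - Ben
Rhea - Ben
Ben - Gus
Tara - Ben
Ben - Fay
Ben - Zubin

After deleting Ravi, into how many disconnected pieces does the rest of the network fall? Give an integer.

1

Ravi's neighbors (Ben and Fay) remain reachable from one another through other ties, so the rest of the network stays in one piece.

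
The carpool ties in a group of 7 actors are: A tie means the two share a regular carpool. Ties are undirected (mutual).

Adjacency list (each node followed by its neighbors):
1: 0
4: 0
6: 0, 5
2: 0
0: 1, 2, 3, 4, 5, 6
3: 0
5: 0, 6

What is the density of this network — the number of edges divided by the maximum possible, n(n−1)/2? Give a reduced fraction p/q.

1/3

There are 7 edges and 7 nodes, so the maximum possible is C(7,2) = 21.
Density = 7/21 = 1/3.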